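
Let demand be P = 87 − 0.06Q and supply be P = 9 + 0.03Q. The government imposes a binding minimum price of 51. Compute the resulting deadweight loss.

Competitive equilibrium: 87 − 0.06Q = 9 + 0.03Q → Q* = 866.6667, P* = 35.
At the floor P = 51, quantity demanded = (87 − 51)/0.06 = 600.
Sellers' marginal cost at Q' = 600: 9 + 0.03·600 = 27.
ΔQ = 866.6667 − 600 = 266.6667; wedge = 51 − 27 = 24.
Deadweight loss = ½ × 266.6667 × 24 = 3200.

3200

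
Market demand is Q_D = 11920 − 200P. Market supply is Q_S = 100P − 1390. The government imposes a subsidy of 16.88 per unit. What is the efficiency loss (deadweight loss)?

In inverse form: demand P = 59.6 − 0.005Q, supply P = 13.9 + 0.01Q.
Competitive equilibrium: 59.6 − 0.005Q = 13.9 + 0.01Q → Q* = 3046.6667, P* = 44.3667.
The subsidy lowers effective supply by 16.88: P = 0.01Q − 2.98.
New quantity: 59.6 − 0.005Q = 0.01Q − 2.98 → Q' = 4172.
Overproduction ΔQ = 4172 − 3046.6667 = 1125.3333; wedge = subsidy = 16.88.
The triangle = ½ × 1125.3333 × 16.88 = 9497.81.

9497.81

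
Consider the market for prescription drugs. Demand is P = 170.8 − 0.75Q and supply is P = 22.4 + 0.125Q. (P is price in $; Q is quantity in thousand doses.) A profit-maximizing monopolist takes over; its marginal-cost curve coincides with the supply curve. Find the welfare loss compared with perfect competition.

$2680.68 thousand

Competitive equilibrium: 170.8 − 0.75Q = 22.4 + 0.125Q → Q* = 169.6, P* = 43.6.
Marginal revenue: MR = 170.8 − 1.5Q. Set MR = MC: 170.8 − 1.5Q = 22.4 + 0.125Q → Q_m = 91.3231.
Price P_m = 170.8 − 0.75·91.3231 = 102.3077; MC(Q_m) = 22.4 + 0.125·91.3231 = 33.8154.
Competitive Q* = 169.6, so ΔQ = 78.2769; wedge = 102.3077 − 33.8154 = 68.4923.
Welfare loss = ½ × 78.2769 × 68.4923 = $2680.68 thousand.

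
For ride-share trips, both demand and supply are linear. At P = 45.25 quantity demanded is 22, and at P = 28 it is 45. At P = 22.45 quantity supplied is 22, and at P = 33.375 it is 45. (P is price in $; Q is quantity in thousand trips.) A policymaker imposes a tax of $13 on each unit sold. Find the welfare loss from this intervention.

$68.98 thousand

Demand slope = (28 − 45.25)/(45 − 22) = −0.75, so P = 61.75 − 0.75Q.
Supply slope = (33.375 − 22.45)/(45 − 22) = 0.475, so P = 12 + 0.475Q.
Competitive equilibrium: 61.75 − 0.75Q = 12 + 0.475Q → Q* = 40.6122, P* = 31.2908.
With the tax, the buyer price exceeds the seller price by 13: (61.75 − 0.75Q) − (12 + 0.475Q) = 13 → Q' = 30.
ΔQ = 40.6122 − 30 = 10.6122; the wedge equals the tax, 13.
The triangle = ½ × 10.6122 × 13 = $68.98 thousand.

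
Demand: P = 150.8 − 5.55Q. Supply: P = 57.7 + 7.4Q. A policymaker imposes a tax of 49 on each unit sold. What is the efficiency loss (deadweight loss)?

92.70

Competitive equilibrium: 150.8 − 5.55Q = 57.7 + 7.4Q → Q* = 7.1892, P* = 110.9.
With the tax, the buyer price exceeds the seller price by 49: (150.8 − 5.55Q) − (57.7 + 7.4Q) = 49 → Q' = 3.4054.
ΔQ = 7.1892 − 3.4054 = 3.7838; the wedge equals the tax, 49.
Deadweight loss = ½ × 3.7838 × 49 = 92.70.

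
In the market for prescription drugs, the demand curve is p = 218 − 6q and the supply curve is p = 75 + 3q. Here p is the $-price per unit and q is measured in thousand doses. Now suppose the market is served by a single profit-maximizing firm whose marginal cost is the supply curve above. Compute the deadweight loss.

Competitive equilibrium: 218 − 6q = 75 + 3q → q* = 15.8889, p* = 122.6667.
Marginal revenue: MR = 218 − 12q. Set MR = MC: 218 − 12q = 75 + 3q → q_m = 9.5333.
Price p_m = 218 − 6·9.5333 = 160.8002; MC(q_m) = 75 + 3·9.5333 = 103.5999.
Competitive q* = 15.8889, so Δq = 6.3556; wedge = 160.8002 − 103.5999 = 57.2003.
The triangle = ½ × 6.3556 × 57.2003 = $181.77 thousand.

$181.77 thousand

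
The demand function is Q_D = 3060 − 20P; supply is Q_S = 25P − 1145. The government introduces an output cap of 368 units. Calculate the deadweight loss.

In inverse form: demand P = 153 − 0.05Q, supply P = 45.8 + 0.04Q.
Competitive equilibrium: 153 − 0.05Q = 45.8 + 0.04Q → Q* = 1191.1111, P* = 93.4444.
At Q = 368: demand price = 153 − 0.05·368 = 134.6; supply price = 45.8 + 0.04·368 = 60.52.
ΔQ = 1191.1111 − 368 = 823.1111; wedge = 134.6 − 60.52 = 74.08.
DWL = ½ × 823.1111 × 74.08 = 30488.04.

30488.04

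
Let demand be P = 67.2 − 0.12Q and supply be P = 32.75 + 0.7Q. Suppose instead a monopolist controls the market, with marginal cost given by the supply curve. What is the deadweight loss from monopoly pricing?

Competitive equilibrium: 67.2 − 0.12Q = 32.75 + 0.7Q → Q* = 42.0122, P* = 62.1585.
Marginal revenue: MR = 67.2 − 0.24Q. Set MR = MC: 67.2 − 0.24Q = 32.75 + 0.7Q → Q_m = 36.6489.
Price P_m = 67.2 − 0.12·36.6489 = 62.8021; MC(Q_m) = 32.75 + 0.7·36.6489 = 58.4042.
Competitive Q* = 42.0122, so ΔQ = 5.3633; wedge = 62.8021 − 58.4042 = 4.3979.
The triangle = ½ × 5.3633 × 4.3979 = 11.79.

11.79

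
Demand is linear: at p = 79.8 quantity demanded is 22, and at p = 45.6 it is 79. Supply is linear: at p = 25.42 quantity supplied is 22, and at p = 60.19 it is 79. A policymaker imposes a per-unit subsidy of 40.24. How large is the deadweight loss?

669.11

Demand slope = (45.6 − 79.8)/(79 − 22) = −0.6, so p = 93 − 0.6q.
Supply slope = (60.19 − 25.42)/(79 − 22) = 0.61, so p = 12 + 0.61q.
Competitive equilibrium: 93 − 0.6q = 12 + 0.61q → q* = 66.9421, p* = 52.8347.
The subsidy lowers effective supply by 40.24: p = 0.61q − 28.24.
New quantity: 93 − 0.6q = 0.61q − 28.24 → q' = 100.1983.
Overproduction Δq = 100.1983 − 66.9421 = 33.2562; wedge = subsidy = 40.24.
Deadweight loss = ½ × 33.2562 × 40.24 = 669.11.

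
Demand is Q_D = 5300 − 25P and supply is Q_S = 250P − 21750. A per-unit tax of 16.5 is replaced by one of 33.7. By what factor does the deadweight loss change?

In inverse form: demand P = 212 − 0.04Q, supply P = 87 + 0.004Q.
Competitive equilibrium: 212 − 0.04Q = 87 + 0.004Q → Q* = 2840.9091, P* = 98.3636.
For a per-unit tax t: ΔQ = t/0.044, so DWL = ½·t·(t/0.044) = t²/0.088.
At t = 16.5: DWL = 3093.75. At t = 33.7: DWL = 12905.568.
Ratio = (33.7/16.5)² = 4.171.

4.171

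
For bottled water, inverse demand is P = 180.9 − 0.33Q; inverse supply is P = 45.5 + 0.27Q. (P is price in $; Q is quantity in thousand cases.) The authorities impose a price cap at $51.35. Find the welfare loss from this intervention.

$12484.80 thousand

Competitive equilibrium: 180.9 − 0.33Q = 45.5 + 0.27Q → Q* = 225.6667, P* = 106.43.
At the ceiling P = 51.35, quantity supplied = (51.35 − 45.5)/0.27 = 21.6667.
Willingness to pay at Q' = 21.6667: 180.9 − 0.33·21.6667 = 173.75.
ΔQ = 225.6667 − 21.6667 = 204; wedge = 173.75 − 51.35 = 122.4.
Welfare loss = ½ × 204 × 122.4 = $12484.80 thousand.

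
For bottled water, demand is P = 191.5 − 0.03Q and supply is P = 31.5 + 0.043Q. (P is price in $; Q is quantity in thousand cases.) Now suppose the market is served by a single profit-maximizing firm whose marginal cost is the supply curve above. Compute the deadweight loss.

Competitive equilibrium: 191.5 − 0.03Q = 31.5 + 0.043Q → Q* = 2191.78082, P* = 125.74658.
Marginal revenue: MR = 191.5 − 0.06Q. Set MR = MC: 191.5 − 0.06Q = 31.5 + 0.043Q → Q_m = 1553.39806.
Price P_m = 191.5 − 0.03·1553.39806 = 144.89806; MC(Q_m) = 31.5 + 0.043·1553.39806 = 98.29612.
Competitive Q* = 2191.78082, so ΔQ = 638.38276; wedge = 144.89806 − 98.29612 = 46.60194.
Welfare loss = ½ × 638.38276 × 46.60194 = $14874.94 thousand.

$14874.94 thousand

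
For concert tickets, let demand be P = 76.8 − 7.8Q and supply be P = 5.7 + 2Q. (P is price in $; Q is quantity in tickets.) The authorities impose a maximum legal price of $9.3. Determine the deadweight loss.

Competitive equilibrium: 76.8 − 7.8Q = 5.7 + 2Q → Q* = 7.2551, P* = 20.2102.
At the ceiling P = 9.3, quantity supplied = (9.3 − 5.7)/2 = 1.8.
Willingness to pay at Q' = 1.8: 76.8 − 7.8·1.8 = 62.76.
ΔQ = 7.2551 − 1.8 = 5.4551; wedge = 62.76 − 9.3 = 53.46.
DWL = ½ × 5.4551 × 53.46 = $145.81.

$145.81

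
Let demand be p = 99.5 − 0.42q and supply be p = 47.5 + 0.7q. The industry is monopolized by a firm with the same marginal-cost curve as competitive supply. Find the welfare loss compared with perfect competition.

89.79

Competitive equilibrium: 99.5 − 0.42q = 47.5 + 0.7q → q* = 46.4286, p* = 80.
Marginal revenue: MR = 99.5 − 0.84q. Set MR = MC: 99.5 − 0.84q = 47.5 + 0.7q → q_m = 33.7662.
Price p_m = 99.5 − 0.42·33.7662 = 85.3182; MC(q_m) = 47.5 + 0.7·33.7662 = 71.1363.
Competitive q* = 46.4286, so Δq = 12.6624; wedge = 85.3182 − 71.1363 = 14.1819.
The triangle = ½ × 12.6624 × 14.1819 = 89.79.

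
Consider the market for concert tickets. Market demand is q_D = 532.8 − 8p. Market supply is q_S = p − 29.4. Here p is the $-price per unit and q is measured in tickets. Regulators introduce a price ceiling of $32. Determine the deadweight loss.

In inverse form: demand p = 66.6 − 0.125q, supply p = 29.4 + q.
Competitive equilibrium: 66.6 − 0.125q = 29.4 + q → q* = 33.0667, p* = 62.4667.
At the ceiling p = 32, quantity supplied = (32 − 29.4)/1 = 2.6.
Willingness to pay at q' = 2.6: 66.6 − 0.125·2.6 = 66.275.
Δq = 33.0667 − 2.6 = 30.4667; wedge = 66.275 − 32 = 34.275.
The triangle = ½ × 30.4667 × 34.275 = $522.12.

$522.12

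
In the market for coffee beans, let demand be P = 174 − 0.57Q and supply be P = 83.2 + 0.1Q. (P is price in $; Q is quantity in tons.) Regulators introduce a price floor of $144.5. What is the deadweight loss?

$2350.72

Competitive equilibrium: 174 − 0.57Q = 83.2 + 0.1Q → Q* = 135.5224, P* = 96.7522.
At the floor P = 144.5, quantity demanded = (174 − 144.5)/0.57 = 51.7544.
Sellers' marginal cost at Q' = 51.7544: 83.2 + 0.1·51.7544 = 88.3754.
ΔQ = 135.5224 − 51.7544 = 83.768; wedge = 144.5 − 88.3754 = 56.1246.
DWL = ½ × 83.768 × 56.1246 = $2350.72.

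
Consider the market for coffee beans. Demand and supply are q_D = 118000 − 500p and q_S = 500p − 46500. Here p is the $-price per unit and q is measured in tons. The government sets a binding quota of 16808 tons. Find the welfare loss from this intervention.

$717598.728

In inverse form: demand p = 236 − 0.002q, supply p = 93 + 0.002q.
Competitive equilibrium: 236 − 0.002q = 93 + 0.002q → q* = 35750, p* = 164.5.
At q = 16808: demand price = 236 − 0.002·16808 = 202.384; supply price = 93 + 0.002·16808 = 126.616.
Δq = 35750 − 16808 = 18942; wedge = 202.384 − 126.616 = 75.768.
Welfare loss = ½ × 18942 × 75.768 = $717598.728.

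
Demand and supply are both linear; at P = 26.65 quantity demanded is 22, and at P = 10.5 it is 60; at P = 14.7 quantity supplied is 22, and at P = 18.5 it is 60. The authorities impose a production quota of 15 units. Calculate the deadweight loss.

Demand slope = (10.5 − 26.65)/(60 − 22) = −0.425, so P = 36 − 0.425Q.
Supply slope = (18.5 − 14.7)/(60 − 22) = 0.1, so P = 12.5 + 0.1Q.
Competitive equilibrium: 36 − 0.425Q = 12.5 + 0.1Q → Q* = 44.7619, P* = 16.9762.
At Q = 15: demand price = 36 − 0.425·15 = 29.625; supply price = 12.5 + 0.1·15 = 14.
ΔQ = 44.7619 − 15 = 29.7619; wedge = 29.625 − 14 = 15.625.
Deadweight loss = ½ × 29.7619 × 15.625 = 232.51.

232.51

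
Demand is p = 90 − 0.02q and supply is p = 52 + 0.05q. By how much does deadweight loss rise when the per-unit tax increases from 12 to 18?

Competitive equilibrium: 90 − 0.02q = 52 + 0.05q → q* = 542.8571, p* = 79.1429.
For a per-unit tax t: Δq = t/0.07, so DWL = ½·t·(t/0.07) = t²/0.14.
At t = 12: DWL = 1028.5714. At t = 18: DWL = 2314.2857.
Increase = 2314.2857 − 1028.5714 = 1285.71.

1285.71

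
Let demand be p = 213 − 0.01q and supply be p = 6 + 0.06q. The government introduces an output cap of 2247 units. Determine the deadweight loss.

Competitive equilibrium: 213 − 0.01q = 6 + 0.06q → q* = 2957.1429, p* = 183.4286.
At q = 2247: demand price = 213 − 0.01·2247 = 190.53; supply price = 6 + 0.06·2247 = 140.82.
Δq = 2957.1429 − 2247 = 710.1429; wedge = 190.53 − 140.82 = 49.71.
Welfare loss = ½ × 710.1429 × 49.71 = 17650.60.

17650.60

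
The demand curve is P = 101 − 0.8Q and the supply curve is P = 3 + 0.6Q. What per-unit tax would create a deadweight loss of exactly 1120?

56

Competitive equilibrium: 101 − 0.8Q = 3 + 0.6Q → Q* = 70, P* = 45.
A tax t gives ΔQ = t/1.4 and wedge t, so DWL = t²/2.8.
t²/2.8 = 1120 → t² = 3136 → t = 56.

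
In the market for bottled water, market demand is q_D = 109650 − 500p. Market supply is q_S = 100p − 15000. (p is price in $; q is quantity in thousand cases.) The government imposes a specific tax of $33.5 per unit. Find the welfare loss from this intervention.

$46760.42 thousand

In inverse form: demand p = 219.3 − 0.002q, supply p = 150 + 0.01q.
Competitive equilibrium: 219.3 − 0.002q = 150 + 0.01q → q* = 5775, p* = 207.75.
With the tax, the buyer price exceeds the seller price by 33.5: (219.3 − 0.002q) − (150 + 0.01q) = 33.5 → q' = 2983.3333.
Δq = 5775 − 2983.3333 = 2791.6667; the wedge equals the tax, 33.5.
Welfare loss = ½ × 2791.6667 × 33.5 = $46760.42 thousand.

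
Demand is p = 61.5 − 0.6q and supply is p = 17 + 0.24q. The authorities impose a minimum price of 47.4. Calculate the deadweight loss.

364.92

Competitive equilibrium: 61.5 − 0.6q = 17 + 0.24q → q* = 52.9762, p* = 29.7143.
At the floor p = 47.4, quantity demanded = (61.5 − 47.4)/0.6 = 23.5.
Sellers' marginal cost at q' = 23.5: 17 + 0.24·23.5 = 22.64.
Δq = 52.9762 − 23.5 = 29.4762; wedge = 47.4 − 22.64 = 24.76.
DWL = ½ × 29.4762 × 24.76 = 364.92.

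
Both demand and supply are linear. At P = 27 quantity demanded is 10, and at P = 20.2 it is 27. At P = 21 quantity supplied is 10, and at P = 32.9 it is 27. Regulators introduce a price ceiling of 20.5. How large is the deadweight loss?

20.93

Demand slope = (20.2 − 27)/(27 − 10) = −0.4, so P = 31 − 0.4Q.
Supply slope = (32.9 − 21)/(27 − 10) = 0.7, so P = 14 + 0.7Q.
Competitive equilibrium: 31 − 0.4Q = 14 + 0.7Q → Q* = 15.4545, P* = 24.8182.
At the ceiling P = 20.5, quantity supplied = (20.5 − 14)/0.7 = 9.2857.
Willingness to pay at Q' = 9.2857: 31 − 0.4·9.2857 = 27.2857.
ΔQ = 15.4545 − 9.2857 = 6.1688; wedge = 27.2857 − 20.5 = 6.7857.
The triangle = ½ × 6.1688 × 6.7857 = 20.93.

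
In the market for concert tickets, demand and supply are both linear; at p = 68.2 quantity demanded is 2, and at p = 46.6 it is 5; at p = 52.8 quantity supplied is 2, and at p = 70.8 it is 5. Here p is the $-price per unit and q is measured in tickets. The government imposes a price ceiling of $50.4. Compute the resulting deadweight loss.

Demand slope = (46.6 − 68.2)/(5 − 2) = −7.2, so p = 82.6 − 7.2q.
Supply slope = (70.8 − 52.8)/(5 − 2) = 6, so p = 40.8 + 6q.
Competitive equilibrium: 82.6 − 7.2q = 40.8 + 6q → q* = 3.1667, p* = 59.8.
At the ceiling p = 50.4, quantity supplied = (50.4 − 40.8)/6 = 1.6.
Willingness to pay at q' = 1.6: 82.6 − 7.2·1.6 = 71.08.
Δq = 3.1667 − 1.6 = 1.5667; wedge = 71.08 − 50.4 = 20.68.
Welfare loss = ½ × 1.5667 × 20.68 = $16.20.

$16.20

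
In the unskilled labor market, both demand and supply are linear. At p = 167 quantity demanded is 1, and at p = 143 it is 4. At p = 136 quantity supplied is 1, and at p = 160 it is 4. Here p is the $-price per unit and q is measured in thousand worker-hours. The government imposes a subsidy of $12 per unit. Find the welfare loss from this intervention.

$4.50 thousand

Demand slope = (143 − 167)/(4 − 1) = −8, so p = 175 − 8q.
Supply slope = (160 − 136)/(4 − 1) = 8, so p = 128 + 8q.
Competitive equilibrium: 175 − 8q = 128 + 8q → q* = 2.9375, p* = 151.5.
The subsidy lowers effective supply by 12: p = 116 + 8q.
New quantity: 175 − 8q = 116 + 8q → q' = 3.6875.
Overproduction Δq = 3.6875 − 2.9375 = 0.75; wedge = subsidy = 12.
The triangle = ½ × 0.75 × 12 = $4.50 thousand.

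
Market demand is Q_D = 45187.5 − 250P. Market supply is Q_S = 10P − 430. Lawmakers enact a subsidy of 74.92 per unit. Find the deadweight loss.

In inverse form: demand P = 180.75 − 0.004Q, supply P = 43 + 0.1Q.
Competitive equilibrium: 180.75 − 0.004Q = 43 + 0.1Q → Q* = 1324.5192, P* = 175.4519.
The subsidy lowers effective supply by 74.92: P = 0.1Q − 31.92.
New quantity: 180.75 − 0.004Q = 0.1Q − 31.92 → Q' = 2044.9038.
Overproduction ΔQ = 2044.9038 − 1324.5192 = 720.3846; wedge = subsidy = 74.92.
Welfare loss = ½ × 720.3846 × 74.92 = 26985.61.

26985.61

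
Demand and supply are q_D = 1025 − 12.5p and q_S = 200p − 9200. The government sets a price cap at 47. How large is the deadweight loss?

In inverse form: demand p = 82 − 0.08q, supply p = 46 + 0.005q.
Competitive equilibrium: 82 − 0.08q = 46 + 0.005q → q* = 423.5294, p* = 48.1176.
At the ceiling p = 47, quantity supplied = (47 − 46)/0.005 = 200.
Willingness to pay at q' = 200: 82 − 0.08·200 = 66.
Δq = 423.5294 − 200 = 223.5294; wedge = 66 − 47 = 19.
Welfare loss = ½ × 223.5294 × 19 = 2123.53.

2123.53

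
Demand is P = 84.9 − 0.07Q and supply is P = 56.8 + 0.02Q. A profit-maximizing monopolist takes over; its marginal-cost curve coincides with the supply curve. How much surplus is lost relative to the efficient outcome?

Competitive equilibrium: 84.9 − 0.07Q = 56.8 + 0.02Q → Q* = 312.2222, P* = 63.0444.
Marginal revenue: MR = 84.9 − 0.14Q. Set MR = MC: 84.9 − 0.14Q = 56.8 + 0.02Q → Q_m = 175.625.
Price P_m = 84.9 − 0.07·175.625 = 72.6063; MC(Q_m) = 56.8 + 0.02·175.625 = 60.3125.
Competitive Q* = 312.2222, so ΔQ = 136.5972; wedge = 72.6063 − 60.3125 = 12.2938.
DWL = ½ × 136.5972 × 12.2938 = 839.65.

839.65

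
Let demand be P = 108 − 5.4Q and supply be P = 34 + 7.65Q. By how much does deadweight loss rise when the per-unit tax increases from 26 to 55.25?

Competitive equilibrium: 108 − 5.4Q = 34 + 7.65Q → Q* = 5.6705, P* = 77.3793.
For a per-unit tax t: ΔQ = t/13.05, so DWL = ½·t·(t/13.05) = t²/26.1.
At t = 26: DWL = 25.9. At t = 55.25: DWL = 116.956.
Increase = 116.956 − 25.9 = 91.06.

91.06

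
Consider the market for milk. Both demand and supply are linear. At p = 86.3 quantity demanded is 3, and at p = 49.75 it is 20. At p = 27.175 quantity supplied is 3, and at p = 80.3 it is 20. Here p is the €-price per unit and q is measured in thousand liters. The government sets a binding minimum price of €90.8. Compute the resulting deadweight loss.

€466.66 thousand

Demand slope = (49.75 − 86.3)/(20 − 3) = −2.15, so p = 92.75 − 2.15q.
Supply slope = (80.3 − 27.175)/(20 − 3) = 3.125, so p = 17.8 + 3.125q.
Competitive equilibrium: 92.75 − 2.15q = 17.8 + 3.125q → q* = 14.20853, p* = 62.20166.
At the floor p = 90.8, quantity demanded = (92.75 − 90.8)/2.15 = 0.90698.
Sellers' marginal cost at q' = 0.90698: 17.8 + 3.125·0.90698 = 20.63431.
Δq = 14.20853 − 0.90698 = 13.30155; wedge = 90.8 − 20.63431 = 70.16569.
Deadweight loss = ½ × 13.30155 × 70.16569 = €466.66 thousand.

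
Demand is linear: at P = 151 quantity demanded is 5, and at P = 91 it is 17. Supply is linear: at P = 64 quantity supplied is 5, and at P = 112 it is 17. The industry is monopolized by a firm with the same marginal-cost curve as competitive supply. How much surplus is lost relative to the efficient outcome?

123.47

Demand slope = (91 − 151)/(17 − 5) = −5, so P = 176 − 5Q.
Supply slope = (112 − 64)/(17 − 5) = 4, so P = 44 + 4Q.
Competitive equilibrium: 176 − 5Q = 44 + 4Q → Q* = 14.6667, P* = 102.6667.
Marginal revenue: MR = 176 − 10Q. Set MR = MC: 176 − 10Q = 44 + 4Q → Q_m = 9.4286.
Price P_m = 176 − 5·9.4286 = 128.857; MC(Q_m) = 44 + 4·9.4286 = 81.7144.
Competitive Q* = 14.6667, so ΔQ = 5.2381; wedge = 128.857 − 81.7144 = 47.1426.
The triangle = ½ × 5.2381 × 47.1426 = 123.47.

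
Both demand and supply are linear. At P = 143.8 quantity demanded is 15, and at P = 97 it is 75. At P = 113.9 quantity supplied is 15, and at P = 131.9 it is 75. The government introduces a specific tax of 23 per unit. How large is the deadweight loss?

244.91

Demand slope = (97 − 143.8)/(75 − 15) = −0.78, so P = 155.5 − 0.78Q.
Supply slope = (131.9 − 113.9)/(75 − 15) = 0.3, so P = 109.4 + 0.3Q.
Competitive equilibrium: 155.5 − 0.78Q = 109.4 + 0.3Q → Q* = 42.6852, P* = 122.2056.
With the tax, the buyer price exceeds the seller price by 23: (155.5 − 0.78Q) − (109.4 + 0.3Q) = 23 → Q' = 21.3889.
ΔQ = 42.6852 − 21.3889 = 21.2963; the wedge equals the tax, 23.
DWL = ½ × 21.2963 × 23 = 244.91.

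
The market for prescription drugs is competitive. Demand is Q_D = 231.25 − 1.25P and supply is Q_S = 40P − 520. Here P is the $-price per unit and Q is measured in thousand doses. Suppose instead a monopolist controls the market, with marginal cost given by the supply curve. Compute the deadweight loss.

In inverse form: demand P = 185 − 0.8Q, supply P = 13 + 0.025Q.
Competitive equilibrium: 185 − 0.8Q = 13 + 0.025Q → Q* = 208.484848, P* = 18.212121.
Marginal revenue: MR = 185 − 1.6Q. Set MR = MC: 185 − 1.6Q = 13 + 0.025Q → Q_m = 105.846154.
Price P_m = 185 − 0.8·105.846154 = 100.323077; MC(Q_m) = 13 + 0.025·105.846154 = 15.646154.
Competitive Q* = 208.484848, so ΔQ = 102.638694; wedge = 100.323077 − 15.646154 = 84.676923.
The triangle = ½ × 102.638694 × 84.676923 = $4345.56 thousand.

$4345.56 thousand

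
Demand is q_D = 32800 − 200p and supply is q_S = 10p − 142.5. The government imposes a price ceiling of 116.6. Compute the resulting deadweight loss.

8513.38

In inverse form: demand p = 164 − 0.005q, supply p = 14.25 + 0.1q.
Competitive equilibrium: 164 − 0.005q = 14.25 + 0.1q → q* = 1426.1905, p* = 156.869.
At the ceiling p = 116.6, quantity supplied = (116.6 − 14.25)/0.1 = 1023.5.
Willingness to pay at q' = 1023.5: 164 − 0.005·1023.5 = 158.8825.
Δq = 1426.1905 − 1023.5 = 402.6905; wedge = 158.8825 − 116.6 = 42.2825.
Welfare loss = ½ × 402.6905 × 42.2825 = 8513.38.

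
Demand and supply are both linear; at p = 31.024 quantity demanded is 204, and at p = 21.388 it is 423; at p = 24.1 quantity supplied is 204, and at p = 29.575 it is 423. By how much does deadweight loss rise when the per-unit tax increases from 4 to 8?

Demand slope = (21.388 − 31.024)/(423 − 204) = −0.044, so p = 40 − 0.044q.
Supply slope = (29.575 − 24.1)/(423 − 204) = 0.025, so p = 19 + 0.025q.
Competitive equilibrium: 40 − 0.044q = 19 + 0.025q → q* = 304.3478, p* = 26.6087.
For a per-unit tax t: Δq = t/0.069, so DWL = ½·t·(t/0.069) = t²/0.138.
At t = 4: DWL = 115.942. At t = 8: DWL = 463.768.
Increase = 463.768 − 115.942 = 347.83.

347.83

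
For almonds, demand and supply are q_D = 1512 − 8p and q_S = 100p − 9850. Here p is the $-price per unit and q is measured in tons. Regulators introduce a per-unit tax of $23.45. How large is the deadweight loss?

$2036.68

In inverse form: demand p = 189 − 0.125q, supply p = 98.5 + 0.01q.
Competitive equilibrium: 189 − 0.125q = 98.5 + 0.01q → q* = 670.3704, p* = 105.2037.
With the tax, the buyer price exceeds the seller price by 23.45: (189 − 0.125q) − (98.5 + 0.01q) = 23.45 → q' = 496.6667.
Δq = 670.3704 − 496.6667 = 173.7037; the wedge equals the tax, 23.45.
DWL = ½ × 173.7037 × 23.45 = $2036.68.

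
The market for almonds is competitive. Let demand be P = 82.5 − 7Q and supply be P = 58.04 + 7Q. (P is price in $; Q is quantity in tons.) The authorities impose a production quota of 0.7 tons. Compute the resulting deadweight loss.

$7.68

Competitive equilibrium: 82.5 − 7Q = 58.04 + 7Q → Q* = 1.7471, P* = 70.27.
At Q = 0.7: demand price = 82.5 − 7·0.7 = 77.6; supply price = 58.04 + 7·0.7 = 62.94.
ΔQ = 1.7471 − 0.7 = 1.0471; wedge = 77.6 − 62.94 = 14.66.
Welfare loss = ½ × 1.0471 × 14.66 = $7.68.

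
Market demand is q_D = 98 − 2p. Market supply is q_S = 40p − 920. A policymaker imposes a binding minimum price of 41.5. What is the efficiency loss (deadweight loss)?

312.87

In inverse form: demand p = 49 − 0.5q, supply p = 23 + 0.025q.
Competitive equilibrium: 49 − 0.5q = 23 + 0.025q → q* = 49.5238, p* = 24.2381.
At the floor p = 41.5, quantity demanded = (49 − 41.5)/0.5 = 15.
Sellers' marginal cost at q' = 15: 23 + 0.025·15 = 23.375.
Δq = 49.5238 − 15 = 34.5238; wedge = 41.5 − 23.375 = 18.125.
The triangle = ½ × 34.5238 × 18.125 = 312.87.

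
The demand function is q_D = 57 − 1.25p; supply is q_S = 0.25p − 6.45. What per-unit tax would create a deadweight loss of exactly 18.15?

13.2

In inverse form: demand p = 45.6 − 0.8q, supply p = 25.8 + 4q.
Competitive equilibrium: 45.6 − 0.8q = 25.8 + 4q → q* = 4.125, p* = 42.3.
A tax t gives Δq = t/4.8 and wedge t, so DWL = t²/9.6.
t²/9.6 = 18.15 → t² = 174.24 → t = 13.2.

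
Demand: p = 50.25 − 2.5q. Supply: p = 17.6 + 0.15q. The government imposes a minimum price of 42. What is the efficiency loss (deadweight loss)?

107.82

Competitive equilibrium: 50.25 − 2.5q = 17.6 + 0.15q → q* = 12.3208, p* = 19.4481.
At the floor p = 42, quantity demanded = (50.25 − 42)/2.5 = 3.3.
Sellers' marginal cost at q' = 3.3: 17.6 + 0.15·3.3 = 18.095.
Δq = 12.3208 − 3.3 = 9.0208; wedge = 42 − 18.095 = 23.905.
DWL = ½ × 9.0208 × 23.905 = 107.82.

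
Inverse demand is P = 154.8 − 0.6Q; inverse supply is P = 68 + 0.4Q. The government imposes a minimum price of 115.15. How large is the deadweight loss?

Competitive equilibrium: 154.8 − 0.6Q = 68 + 0.4Q → Q* = 86.8, P* = 102.72.
At the floor P = 115.15, quantity demanded = (154.8 − 115.15)/0.6 = 66.0833.
Sellers' marginal cost at Q' = 66.0833: 68 + 0.4·66.0833 = 94.4333.
ΔQ = 86.8 − 66.0833 = 20.7167; wedge = 115.15 − 94.4333 = 20.7167.
The triangle = ½ × 20.7167 × 20.7167 = 214.59.

214.59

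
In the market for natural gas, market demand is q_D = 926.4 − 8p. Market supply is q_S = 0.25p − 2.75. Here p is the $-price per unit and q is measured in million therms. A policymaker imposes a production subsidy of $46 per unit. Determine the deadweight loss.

In inverse form: demand p = 115.8 − 0.125q, supply p = 11 + 4q.
Competitive equilibrium: 115.8 − 0.125q = 11 + 4q → q* = 25.4061, p* = 112.6242.
The subsidy lowers effective supply by 46: p = 4q − 35.
New quantity: 115.8 − 0.125q = 4q − 35 → q' = 36.5576.
Overproduction Δq = 36.5576 − 25.4061 = 11.1515; wedge = subsidy = 46.
Deadweight loss = ½ × 11.1515 × 46 = $256.48 million.

$256.48 million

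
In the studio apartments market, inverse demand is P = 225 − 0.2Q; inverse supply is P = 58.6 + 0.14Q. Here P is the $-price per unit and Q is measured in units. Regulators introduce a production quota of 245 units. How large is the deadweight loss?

$10155.31

Competitive equilibrium: 225 − 0.2Q = 58.6 + 0.14Q → Q* = 489.4118, P* = 127.1176.
At Q = 245: demand price = 225 − 0.2·245 = 176; supply price = 58.6 + 0.14·245 = 92.9.
ΔQ = 489.4118 − 245 = 244.4118; wedge = 176 − 92.9 = 83.1.
Welfare loss = ½ × 244.4118 × 83.1 = $10155.31.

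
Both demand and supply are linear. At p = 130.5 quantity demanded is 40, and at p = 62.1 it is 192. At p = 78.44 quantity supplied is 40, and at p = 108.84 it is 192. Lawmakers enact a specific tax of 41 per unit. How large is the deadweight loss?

1293.08

Demand slope = (62.1 − 130.5)/(192 − 40) = −0.45, so p = 148.5 − 0.45q.
Supply slope = (108.84 − 78.44)/(192 − 40) = 0.2, so p = 70.44 + 0.2q.
Competitive equilibrium: 148.5 − 0.45q = 70.44 + 0.2q → q* = 120.0923, p* = 94.4585.
With the tax, the buyer price exceeds the seller price by 41: (148.5 − 0.45q) − (70.44 + 0.2q) = 41 → q' = 57.0154.
Δq = 120.0923 − 57.0154 = 63.0769; the wedge equals the tax, 41.
Welfare loss = ½ × 63.0769 × 41 = 1293.08.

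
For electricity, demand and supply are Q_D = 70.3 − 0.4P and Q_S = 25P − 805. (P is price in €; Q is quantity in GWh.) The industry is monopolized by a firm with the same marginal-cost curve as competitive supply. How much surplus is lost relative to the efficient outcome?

€998.07

In inverse form: demand P = 175.75 − 2.5Q, supply P = 32.2 + 0.04Q.
Competitive equilibrium: 175.75 − 2.5Q = 32.2 + 0.04Q → Q* = 56.5157, P* = 34.4606.
Marginal revenue: MR = 175.75 − 5Q. Set MR = MC: 175.75 − 5Q = 32.2 + 0.04Q → Q_m = 28.4821.
Price P_m = 175.75 − 2.5·28.4821 = 104.5448; MC(Q_m) = 32.2 + 0.04·28.4821 = 33.3393.
Competitive Q* = 56.5157, so ΔQ = 28.0336; wedge = 104.5448 − 33.3393 = 71.2055.
Welfare loss = ½ × 28.0336 × 71.2055 = €998.07.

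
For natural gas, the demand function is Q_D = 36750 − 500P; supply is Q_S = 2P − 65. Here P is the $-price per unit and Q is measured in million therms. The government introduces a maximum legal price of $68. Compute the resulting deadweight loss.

In inverse form: demand P = 73.5 − 0.002Q, supply P = 32.5 + 0.5Q.
Competitive equilibrium: 73.5 − 0.002Q = 32.5 + 0.5Q → Q* = 81.6733, P* = 73.3367.
At the ceiling P = 68, quantity supplied = (68 − 32.5)/0.5 = 71.
Willingness to pay at Q' = 71: 73.5 − 0.002·71 = 73.358.
ΔQ = 81.6733 − 71 = 10.6733; wedge = 73.358 − 68 = 5.358.
Deadweight loss = ½ × 10.6733 × 5.358 = $28.59 million.

$28.59 million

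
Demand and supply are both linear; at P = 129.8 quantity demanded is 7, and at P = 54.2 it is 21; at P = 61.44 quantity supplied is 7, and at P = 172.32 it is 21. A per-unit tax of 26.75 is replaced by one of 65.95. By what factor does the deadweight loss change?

6.078

Demand slope = (54.2 − 129.8)/(21 − 7) = −5.4, so P = 167.6 − 5.4Q.
Supply slope = (172.32 − 61.44)/(21 − 7) = 7.92, so P = 6 + 7.92Q.
Competitive equilibrium: 167.6 − 5.4Q = 6 + 7.92Q → Q* = 12.1321, P* = 102.0865.
For a per-unit tax t: ΔQ = t/13.32, so DWL = ½·t·(t/13.32) = t²/26.64.
At t = 26.75: DWL = 26.860. At t = 65.95: DWL = 163.266.
Ratio = (65.95/26.75)² = 6.078.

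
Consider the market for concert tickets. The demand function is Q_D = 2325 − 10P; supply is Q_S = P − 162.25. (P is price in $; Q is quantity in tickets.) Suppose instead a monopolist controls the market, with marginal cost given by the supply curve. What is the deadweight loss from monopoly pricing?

In inverse form: demand P = 232.5 − 0.1Q, supply P = 162.25 + Q.
Competitive equilibrium: 232.5 − 0.1Q = 162.25 + Q → Q* = 63.8636, P* = 226.1136.
Marginal revenue: MR = 232.5 − 0.2Q. Set MR = MC: 232.5 − 0.2Q = 162.25 + Q → Q_m = 58.5417.
Price P_m = 232.5 − 0.1·58.5417 = 226.6458; MC(Q_m) = 162.25 + 1·58.5417 = 220.7917.
Competitive Q* = 63.8636, so ΔQ = 5.3219; wedge = 226.6458 − 220.7917 = 5.8541.
DWL = ½ × 5.3219 × 5.8541 = $15.58.

$15.58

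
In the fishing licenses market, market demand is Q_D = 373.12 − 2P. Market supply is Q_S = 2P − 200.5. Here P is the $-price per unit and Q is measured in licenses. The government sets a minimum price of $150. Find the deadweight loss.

In inverse form: demand P = 186.56 − 0.5Q, supply P = 100.25 + 0.5Q.
Competitive equilibrium: 186.56 − 0.5Q = 100.25 + 0.5Q → Q* = 86.31, P* = 143.405.
At the floor P = 150, quantity demanded = (186.56 − 150)/0.5 = 73.12.
Sellers' marginal cost at Q' = 73.12: 100.25 + 0.5·73.12 = 136.81.
ΔQ = 86.31 − 73.12 = 13.19; wedge = 150 − 136.81 = 13.19.
The triangle = ½ × 13.19 × 13.19 = $86.99.

$86.99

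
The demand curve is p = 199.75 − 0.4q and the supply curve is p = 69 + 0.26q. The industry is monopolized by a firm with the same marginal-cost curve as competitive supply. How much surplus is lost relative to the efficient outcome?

1844.24

Competitive equilibrium: 199.75 − 0.4q = 69 + 0.26q → q* = 198.1061, p* = 120.5076.
Marginal revenue: MR = 199.75 − 0.8q. Set MR = MC: 199.75 − 0.8q = 69 + 0.26q → q_m = 123.3491.
Price p_m = 199.75 − 0.4·123.3491 = 150.4104; MC(q_m) = 69 + 0.26·123.3491 = 101.0708.
Competitive q* = 198.1061, so Δq = 74.757; wedge = 150.4104 − 101.0708 = 49.3396.
Deadweight loss = ½ × 74.757 × 49.3396 = 1844.24.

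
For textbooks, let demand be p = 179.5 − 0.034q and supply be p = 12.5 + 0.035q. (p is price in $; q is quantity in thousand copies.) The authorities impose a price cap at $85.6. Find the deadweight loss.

$3796.28 thousand

Competitive equilibrium: 179.5 − 0.034q = 12.5 + 0.035q → q* = 2420.28986, p* = 97.21014.
At the ceiling p = 85.6, quantity supplied = (85.6 − 12.5)/0.035 = 2088.57143.
Willingness to pay at q' = 2088.57143: 179.5 − 0.034·2088.57143 = 108.48857.
Δq = 2420.28986 − 2088.57143 = 331.71843; wedge = 108.48857 − 85.6 = 22.88857.
The triangle = ½ × 331.71843 × 22.88857 = $3796.28 thousand.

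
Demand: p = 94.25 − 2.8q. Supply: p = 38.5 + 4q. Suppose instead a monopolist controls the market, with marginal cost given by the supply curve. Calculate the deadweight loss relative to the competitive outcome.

Competitive equilibrium: 94.25 − 2.8q = 38.5 + 4q → q* = 8.1985, p* = 71.2941.
Marginal revenue: MR = 94.25 − 5.6q. Set MR = MC: 94.25 − 5.6q = 38.5 + 4q → q_m = 5.8073.
Price p_m = 94.25 − 2.8·5.8073 = 77.9896; MC(q_m) = 38.5 + 4·5.8073 = 61.7292.
Competitive q* = 8.1985, so Δq = 2.3912; wedge = 77.9896 − 61.7292 = 16.2604.
Welfare loss = ½ × 2.3912 × 16.2604 = 19.44.

19.44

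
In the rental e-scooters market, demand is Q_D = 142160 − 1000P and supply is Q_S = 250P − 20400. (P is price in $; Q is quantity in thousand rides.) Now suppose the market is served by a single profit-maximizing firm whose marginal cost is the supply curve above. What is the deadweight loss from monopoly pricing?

In inverse form: demand P = 142.16 − 0.001Q, supply P = 81.6 + 0.004Q.
Competitive equilibrium: 142.16 − 0.001Q = 81.6 + 0.004Q → Q* = 12112, P* = 130.048.
Marginal revenue: MR = 142.16 − 0.002Q. Set MR = MC: 142.16 − 0.002Q = 81.6 + 0.004Q → Q_m = 10093.33333.
Price P_m = 142.16 − 0.001·10093.33333 = 132.06667; MC(Q_m) = 81.6 + 0.004·10093.33333 = 121.97333.
Competitive Q* = 12112, so ΔQ = 2018.66667; wedge = 132.06667 − 121.97333 = 10.09334.
Deadweight loss = ½ × 2018.66667 × 10.09334 = $10187.54 thousand.

$10187.54 thousand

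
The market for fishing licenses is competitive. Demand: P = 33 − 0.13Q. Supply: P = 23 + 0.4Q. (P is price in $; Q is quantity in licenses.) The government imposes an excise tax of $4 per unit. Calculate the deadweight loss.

Competitive equilibrium: 33 − 0.13Q = 23 + 0.4Q → Q* = 18.8679, P* = 30.5472.
With the tax, the buyer price exceeds the seller price by 4: (33 − 0.13Q) − (23 + 0.4Q) = 4 → Q' = 11.3208.
ΔQ = 18.8679 − 11.3208 = 7.5471; the wedge equals the tax, 4.
Welfare loss = ½ × 7.5471 × 4 = $15.09.

$15.09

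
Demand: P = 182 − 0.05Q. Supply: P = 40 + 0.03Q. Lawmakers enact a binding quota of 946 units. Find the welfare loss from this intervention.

Competitive equilibrium: 182 − 0.05Q = 40 + 0.03Q → Q* = 1775, P* = 93.25.
At Q = 946: demand price = 182 − 0.05·946 = 134.7; supply price = 40 + 0.03·946 = 68.38.
ΔQ = 1775 − 946 = 829; wedge = 134.7 − 68.38 = 66.32.
Welfare loss = ½ × 829 × 66.32 = 27489.64.

27489.64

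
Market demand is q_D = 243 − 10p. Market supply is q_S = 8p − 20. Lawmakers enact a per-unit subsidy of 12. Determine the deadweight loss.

320

In inverse form: demand p = 24.3 − 0.1q, supply p = 2.5 + 0.125q.
Competitive equilibrium: 24.3 − 0.1q = 2.5 + 0.125q → q* = 96.8889, p* = 14.6111.
The subsidy lowers effective supply by 12: p = 0.125q − 9.5.
New quantity: 24.3 − 0.1q = 0.125q − 9.5 → q' = 150.2222.
Overproduction Δq = 150.2222 − 96.8889 = 53.3333; wedge = subsidy = 12.
The triangle = ½ × 53.3333 × 12 = 320.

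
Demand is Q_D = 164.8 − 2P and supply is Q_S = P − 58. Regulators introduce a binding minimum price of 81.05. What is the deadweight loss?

138.04

In inverse form: demand P = 82.4 − 0.5Q, supply P = 58 + Q.
Competitive equilibrium: 82.4 − 0.5Q = 58 + Q → Q* = 16.2667, P* = 74.2667.
At the floor P = 81.05, quantity demanded = (82.4 − 81.05)/0.5 = 2.7.
Sellers' marginal cost at Q' = 2.7: 58 + 1·2.7 = 60.7.
ΔQ = 16.2667 − 2.7 = 13.5667; wedge = 81.05 − 60.7 = 20.35.
Welfare loss = ½ × 13.5667 × 20.35 = 138.04.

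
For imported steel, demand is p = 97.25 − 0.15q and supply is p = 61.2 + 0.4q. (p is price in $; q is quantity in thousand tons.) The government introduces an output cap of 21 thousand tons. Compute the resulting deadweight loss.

Competitive equilibrium: 97.25 − 0.15q = 61.2 + 0.4q → q* = 65.5455, p* = 87.4182.
At q = 21: demand price = 97.25 − 0.15·21 = 94.1; supply price = 61.2 + 0.4·21 = 69.6.
Δq = 65.5455 − 21 = 44.5455; wedge = 94.1 − 69.6 = 24.5.
DWL = ½ × 44.5455 × 24.5 = $545.68 thousand.

$545.68 thousand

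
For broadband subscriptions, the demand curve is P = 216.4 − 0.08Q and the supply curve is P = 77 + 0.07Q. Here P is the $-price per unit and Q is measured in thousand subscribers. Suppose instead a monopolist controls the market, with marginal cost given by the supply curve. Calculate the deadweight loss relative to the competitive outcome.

$7836.62 thousand

Competitive equilibrium: 216.4 − 0.08Q = 77 + 0.07Q → Q* = 929.33333, P* = 142.05333.
Marginal revenue: MR = 216.4 − 0.16Q. Set MR = MC: 216.4 − 0.16Q = 77 + 0.07Q → Q_m = 606.08696.
Price P_m = 216.4 − 0.08·606.08696 = 167.91304; MC(Q_m) = 77 + 0.07·606.08696 = 119.42609.
Competitive Q* = 929.33333, so ΔQ = 323.24637; wedge = 167.91304 − 119.42609 = 48.48695.
Deadweight loss = ½ × 323.24637 × 48.48695 = $7836.62 thousand.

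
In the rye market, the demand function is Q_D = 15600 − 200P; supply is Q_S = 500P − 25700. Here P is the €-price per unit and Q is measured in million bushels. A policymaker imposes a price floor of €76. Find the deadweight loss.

In inverse form: demand P = 78 − 0.005Q, supply P = 51.4 + 0.002Q.
Competitive equilibrium: 78 − 0.005Q = 51.4 + 0.002Q → Q* = 3800, P* = 59.
At the floor P = 76, quantity demanded = (78 − 76)/0.005 = 400.
Sellers' marginal cost at Q' = 400: 51.4 + 0.002·400 = 52.2.
ΔQ = 3800 − 400 = 3400; wedge = 76 − 52.2 = 23.8.
DWL = ½ × 3400 × 23.8 = €40460 million.

€40460 million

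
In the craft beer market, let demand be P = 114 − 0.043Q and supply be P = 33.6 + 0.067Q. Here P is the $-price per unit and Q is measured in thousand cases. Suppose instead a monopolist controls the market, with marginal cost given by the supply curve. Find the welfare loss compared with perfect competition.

$2320.83 thousand

Competitive equilibrium: 114 − 0.043Q = 33.6 + 0.067Q → Q* = 730.9091, P* = 82.5709.
Marginal revenue: MR = 114 − 0.086Q. Set MR = MC: 114 − 0.086Q = 33.6 + 0.067Q → Q_m = 525.4902.
Price P_m = 114 − 0.043·525.4902 = 91.4039; MC(Q_m) = 33.6 + 0.067·525.4902 = 68.8078.
Competitive Q* = 730.9091, so ΔQ = 205.4189; wedge = 91.4039 − 68.8078 = 22.5961.
DWL = ½ × 205.4189 × 22.5961 = $2320.83 thousand.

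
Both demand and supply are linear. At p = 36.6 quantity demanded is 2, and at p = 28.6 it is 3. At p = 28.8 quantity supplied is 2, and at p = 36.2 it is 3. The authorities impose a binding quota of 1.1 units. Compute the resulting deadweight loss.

15.23

Demand slope = (28.6 − 36.6)/(3 − 2) = −8, so p = 52.6 − 8q.
Supply slope = (36.2 − 28.8)/(3 − 2) = 7.4, so p = 14 + 7.4q.
Competitive equilibrium: 52.6 − 8q = 14 + 7.4q → q* = 2.5065, p* = 32.5481.
At q = 1.1: demand price = 52.6 − 8·1.1 = 43.8; supply price = 14 + 7.4·1.1 = 22.14.
Δq = 2.5065 − 1.1 = 1.4065; wedge = 43.8 − 22.14 = 21.66.
Welfare loss = ½ × 1.4065 × 21.66 = 15.23.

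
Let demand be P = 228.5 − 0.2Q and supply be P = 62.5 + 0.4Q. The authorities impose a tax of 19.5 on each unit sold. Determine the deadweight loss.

316.875

Competitive equilibrium: 228.5 − 0.2Q = 62.5 + 0.4Q → Q* = 276.6667, P* = 173.1667.
With the tax, the buyer price exceeds the seller price by 19.5: (228.5 − 0.2Q) − (62.5 + 0.4Q) = 19.5 → Q' = 244.1667.
ΔQ = 276.6667 − 244.1667 = 32.5; the wedge equals the tax, 19.5.
Welfare loss = ½ × 32.5 × 19.5 = 316.875.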